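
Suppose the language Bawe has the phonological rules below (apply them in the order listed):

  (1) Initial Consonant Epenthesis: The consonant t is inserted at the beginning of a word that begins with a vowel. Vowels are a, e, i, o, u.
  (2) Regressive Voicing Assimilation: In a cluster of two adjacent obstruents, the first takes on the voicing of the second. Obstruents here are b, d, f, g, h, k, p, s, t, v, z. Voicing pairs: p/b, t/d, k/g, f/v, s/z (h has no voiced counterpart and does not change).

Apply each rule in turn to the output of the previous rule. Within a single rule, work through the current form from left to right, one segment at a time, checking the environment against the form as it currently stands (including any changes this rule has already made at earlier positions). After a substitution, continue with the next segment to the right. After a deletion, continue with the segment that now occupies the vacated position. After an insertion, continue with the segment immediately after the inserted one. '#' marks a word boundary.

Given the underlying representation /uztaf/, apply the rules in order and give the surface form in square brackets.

[tustaf]

(1) Initial Consonant Epenthesis: [uztaf] → [tuztaf]
(2) Regressive Voicing Assimilation: [tuztaf] → [tustaf]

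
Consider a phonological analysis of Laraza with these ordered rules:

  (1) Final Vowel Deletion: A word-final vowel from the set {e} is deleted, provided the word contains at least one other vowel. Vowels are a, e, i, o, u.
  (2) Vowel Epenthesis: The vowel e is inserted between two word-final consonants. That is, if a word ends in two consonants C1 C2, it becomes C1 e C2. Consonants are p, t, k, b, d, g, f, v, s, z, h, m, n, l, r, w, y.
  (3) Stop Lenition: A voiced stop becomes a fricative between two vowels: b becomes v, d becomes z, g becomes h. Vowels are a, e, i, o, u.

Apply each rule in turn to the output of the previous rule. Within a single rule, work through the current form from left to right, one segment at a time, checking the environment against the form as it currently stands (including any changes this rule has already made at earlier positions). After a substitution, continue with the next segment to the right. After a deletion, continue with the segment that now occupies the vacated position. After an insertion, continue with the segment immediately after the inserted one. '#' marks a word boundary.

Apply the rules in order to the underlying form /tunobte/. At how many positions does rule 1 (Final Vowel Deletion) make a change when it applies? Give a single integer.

(1) Final Vowel Deletion: [tunobte] → [tunobt]
(2) Vowel Epenthesis: [tunobt] → [tunobet]
(3) Stop Lenition: [tunobet] → [tunovet]
Rule 1 changed 1 position(s).

1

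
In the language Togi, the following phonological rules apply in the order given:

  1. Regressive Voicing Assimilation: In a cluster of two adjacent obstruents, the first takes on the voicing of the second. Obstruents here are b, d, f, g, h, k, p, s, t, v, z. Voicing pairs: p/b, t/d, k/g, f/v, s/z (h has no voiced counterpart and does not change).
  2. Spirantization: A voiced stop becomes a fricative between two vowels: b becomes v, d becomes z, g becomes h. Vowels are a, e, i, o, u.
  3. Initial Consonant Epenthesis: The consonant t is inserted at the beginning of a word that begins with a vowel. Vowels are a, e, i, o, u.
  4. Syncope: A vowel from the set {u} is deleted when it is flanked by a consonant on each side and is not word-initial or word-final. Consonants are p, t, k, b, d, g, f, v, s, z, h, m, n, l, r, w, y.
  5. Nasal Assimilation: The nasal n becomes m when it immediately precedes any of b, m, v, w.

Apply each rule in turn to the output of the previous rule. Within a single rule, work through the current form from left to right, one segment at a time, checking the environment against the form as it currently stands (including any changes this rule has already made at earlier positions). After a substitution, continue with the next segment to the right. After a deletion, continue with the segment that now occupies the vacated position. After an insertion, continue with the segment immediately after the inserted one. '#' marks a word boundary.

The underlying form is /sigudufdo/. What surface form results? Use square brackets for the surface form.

1 Regressive Voicing Assimilation: [sigudufdo] → [siguduvdo]
2 Spirantization: [siguduvdo] → [sihuzuvdo]
3 Initial Consonant Epenthesis: no change — [sihuzuvdo]
4 Syncope: [sihuzuvdo] → [sihzvdo]
5 Nasal Assimilation: no change — [sihzvdo]

[sihzvdo]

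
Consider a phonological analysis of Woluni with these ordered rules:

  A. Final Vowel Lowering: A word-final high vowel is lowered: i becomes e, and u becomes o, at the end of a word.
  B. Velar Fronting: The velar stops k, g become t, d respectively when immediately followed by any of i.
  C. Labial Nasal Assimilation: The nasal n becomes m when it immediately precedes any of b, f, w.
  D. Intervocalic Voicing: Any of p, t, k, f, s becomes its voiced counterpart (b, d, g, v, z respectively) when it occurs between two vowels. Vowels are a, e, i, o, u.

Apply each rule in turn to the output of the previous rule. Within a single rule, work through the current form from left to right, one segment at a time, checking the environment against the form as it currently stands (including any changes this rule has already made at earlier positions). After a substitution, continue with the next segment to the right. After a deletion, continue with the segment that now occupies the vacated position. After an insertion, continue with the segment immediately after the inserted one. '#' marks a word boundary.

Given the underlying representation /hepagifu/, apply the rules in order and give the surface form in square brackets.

A Final Vowel Lowering: [hepagifu] → [hepagifo]
B Velar Fronting: [hepagifo] → [hepadifo]
C Labial Nasal Assimilation: no change — [hepadifo]
D Intervocalic Voicing: [hepadifo] → [hebadivo]

[hebadivo]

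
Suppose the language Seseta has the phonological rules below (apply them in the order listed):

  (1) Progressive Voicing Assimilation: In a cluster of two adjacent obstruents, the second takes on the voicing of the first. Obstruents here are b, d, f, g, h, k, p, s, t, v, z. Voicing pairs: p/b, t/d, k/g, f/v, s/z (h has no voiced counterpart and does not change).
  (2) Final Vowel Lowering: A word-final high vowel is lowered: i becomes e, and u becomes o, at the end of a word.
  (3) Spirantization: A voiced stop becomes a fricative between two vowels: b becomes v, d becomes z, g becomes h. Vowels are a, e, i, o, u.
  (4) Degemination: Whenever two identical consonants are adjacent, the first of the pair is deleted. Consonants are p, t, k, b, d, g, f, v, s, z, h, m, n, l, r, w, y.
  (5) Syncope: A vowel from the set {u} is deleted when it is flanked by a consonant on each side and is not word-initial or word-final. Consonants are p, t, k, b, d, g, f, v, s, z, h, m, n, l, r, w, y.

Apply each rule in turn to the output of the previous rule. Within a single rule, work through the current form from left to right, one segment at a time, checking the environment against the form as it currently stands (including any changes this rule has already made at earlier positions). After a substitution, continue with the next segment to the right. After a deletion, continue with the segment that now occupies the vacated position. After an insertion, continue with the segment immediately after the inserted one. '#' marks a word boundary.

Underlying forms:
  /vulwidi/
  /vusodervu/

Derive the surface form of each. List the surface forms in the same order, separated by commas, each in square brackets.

/vulwidi/:
  (1) Progressive Voicing Assimilation: no change — [vulwidi]
  (2) Final Vowel Lowering: [vulwidi] → [vulwide]
  (3) Spirantization: [vulwide] → [vulwize]
  (4) Degemination: no change — [vulwize]
  (5) Syncope: [vulwize] → [vlwize]
/vusodervu/:
  (1) Progressive Voicing Assimilation: no change — [vusodervu]
  (2) Final Vowel Lowering: [vusodervu] → [vusodervo]
  (3) Spirantization: [vusodervo] → [vusozervo]
  (4) Degemination: no change — [vusozervo]
  (5) Syncope: [vusozervo] → [vsozervo]

[vlwize], [vsozervo]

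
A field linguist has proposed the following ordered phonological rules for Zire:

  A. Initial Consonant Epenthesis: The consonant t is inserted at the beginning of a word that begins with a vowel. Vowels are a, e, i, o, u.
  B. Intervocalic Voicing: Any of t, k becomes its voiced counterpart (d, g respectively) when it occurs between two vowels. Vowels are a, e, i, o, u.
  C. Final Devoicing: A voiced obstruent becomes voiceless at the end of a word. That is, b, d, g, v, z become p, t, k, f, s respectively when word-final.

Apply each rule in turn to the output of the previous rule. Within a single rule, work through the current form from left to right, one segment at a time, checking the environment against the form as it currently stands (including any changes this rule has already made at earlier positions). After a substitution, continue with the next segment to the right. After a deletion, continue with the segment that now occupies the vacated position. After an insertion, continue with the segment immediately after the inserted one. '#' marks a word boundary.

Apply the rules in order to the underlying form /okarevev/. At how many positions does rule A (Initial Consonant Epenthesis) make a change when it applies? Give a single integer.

A Initial Consonant Epenthesis: [okarevev] → [tokarevev]
B Intervocalic Voicing: [tokarevev] → [togarevev]
C Final Devoicing: [togarevev] → [togarevef]
Rule A changed 1 position(s).

1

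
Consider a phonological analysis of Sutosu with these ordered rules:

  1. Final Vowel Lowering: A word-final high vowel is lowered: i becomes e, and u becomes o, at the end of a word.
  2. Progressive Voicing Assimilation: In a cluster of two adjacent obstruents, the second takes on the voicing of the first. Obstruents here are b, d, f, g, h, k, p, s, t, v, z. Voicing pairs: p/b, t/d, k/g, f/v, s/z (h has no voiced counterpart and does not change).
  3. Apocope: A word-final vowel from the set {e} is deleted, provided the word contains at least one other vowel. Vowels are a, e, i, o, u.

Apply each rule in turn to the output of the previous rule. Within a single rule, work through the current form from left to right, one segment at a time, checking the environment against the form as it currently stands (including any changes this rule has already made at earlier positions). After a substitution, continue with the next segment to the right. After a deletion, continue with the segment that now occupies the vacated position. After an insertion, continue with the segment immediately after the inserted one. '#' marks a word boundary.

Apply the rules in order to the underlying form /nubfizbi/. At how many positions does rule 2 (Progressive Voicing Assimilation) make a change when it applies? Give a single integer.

1 Final Vowel Lowering: [nubfizbi] → [nubfizbe]
2 Progressive Voicing Assimilation: [nubfizbe] → [nubvizbe]
3 Apocope: [nubvizbe] → [nubvizb]
Rule 2 changed 1 position(s).

1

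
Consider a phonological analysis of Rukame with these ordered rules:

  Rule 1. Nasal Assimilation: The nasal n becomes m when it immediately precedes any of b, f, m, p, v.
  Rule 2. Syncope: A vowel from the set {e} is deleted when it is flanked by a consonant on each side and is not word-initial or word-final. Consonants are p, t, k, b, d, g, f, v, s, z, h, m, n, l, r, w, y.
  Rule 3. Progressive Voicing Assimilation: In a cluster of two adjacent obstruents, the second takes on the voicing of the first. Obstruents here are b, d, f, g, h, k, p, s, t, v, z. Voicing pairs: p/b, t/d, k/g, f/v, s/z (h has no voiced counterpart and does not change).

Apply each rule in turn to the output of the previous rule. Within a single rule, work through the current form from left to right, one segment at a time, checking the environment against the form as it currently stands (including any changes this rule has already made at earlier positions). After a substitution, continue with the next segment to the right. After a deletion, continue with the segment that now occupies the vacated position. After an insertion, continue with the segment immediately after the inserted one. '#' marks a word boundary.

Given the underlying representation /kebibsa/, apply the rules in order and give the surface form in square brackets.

Rule 1 Nasal Assimilation: no change — [kebibsa]
Rule 2 Syncope: [kebibsa] → [kbibsa]
Rule 3 Progressive Voicing Assimilation: [kbibsa] → [kpibza]

[kpibza]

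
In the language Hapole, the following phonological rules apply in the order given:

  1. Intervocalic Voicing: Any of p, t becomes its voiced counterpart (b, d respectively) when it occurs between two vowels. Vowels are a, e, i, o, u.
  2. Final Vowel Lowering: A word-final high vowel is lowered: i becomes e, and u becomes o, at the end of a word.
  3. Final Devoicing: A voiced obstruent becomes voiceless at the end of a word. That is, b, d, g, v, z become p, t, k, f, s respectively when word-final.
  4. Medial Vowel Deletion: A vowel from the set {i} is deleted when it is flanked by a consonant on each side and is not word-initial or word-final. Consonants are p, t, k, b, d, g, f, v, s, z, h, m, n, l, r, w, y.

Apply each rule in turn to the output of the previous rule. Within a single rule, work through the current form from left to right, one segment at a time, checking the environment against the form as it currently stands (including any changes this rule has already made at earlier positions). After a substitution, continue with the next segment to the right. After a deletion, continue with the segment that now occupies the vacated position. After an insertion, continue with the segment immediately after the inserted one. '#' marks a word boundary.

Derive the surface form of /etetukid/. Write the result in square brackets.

1 Intervocalic Voicing: [etetukid] → [ededukid]
2 Final Vowel Lowering: no change — [ededukid]
3 Final Devoicing: [ededukid] → [ededukit]
4 Medial Vowel Deletion: [ededukit] → [ededukt]

[ededukt]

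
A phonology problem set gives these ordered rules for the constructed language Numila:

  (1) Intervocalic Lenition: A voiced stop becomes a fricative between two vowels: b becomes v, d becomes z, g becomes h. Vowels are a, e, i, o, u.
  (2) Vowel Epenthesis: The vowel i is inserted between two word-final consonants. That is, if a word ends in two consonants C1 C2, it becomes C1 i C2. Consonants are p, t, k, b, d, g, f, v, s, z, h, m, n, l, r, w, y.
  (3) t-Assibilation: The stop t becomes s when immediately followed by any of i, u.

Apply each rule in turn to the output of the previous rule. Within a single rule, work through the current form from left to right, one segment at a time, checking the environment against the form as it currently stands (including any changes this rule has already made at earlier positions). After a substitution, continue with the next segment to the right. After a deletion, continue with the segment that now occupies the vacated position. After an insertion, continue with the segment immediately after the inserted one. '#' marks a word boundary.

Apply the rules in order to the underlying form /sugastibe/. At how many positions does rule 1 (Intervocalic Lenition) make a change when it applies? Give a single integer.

(1) Intervocalic Lenition: [sugastibe] → [suhastive]
(2) Vowel Epenthesis: no change — [suhastive]
(3) t-Assibilation: [suhastive] → [suhassive]
Rule 1 changed 2 position(s).

2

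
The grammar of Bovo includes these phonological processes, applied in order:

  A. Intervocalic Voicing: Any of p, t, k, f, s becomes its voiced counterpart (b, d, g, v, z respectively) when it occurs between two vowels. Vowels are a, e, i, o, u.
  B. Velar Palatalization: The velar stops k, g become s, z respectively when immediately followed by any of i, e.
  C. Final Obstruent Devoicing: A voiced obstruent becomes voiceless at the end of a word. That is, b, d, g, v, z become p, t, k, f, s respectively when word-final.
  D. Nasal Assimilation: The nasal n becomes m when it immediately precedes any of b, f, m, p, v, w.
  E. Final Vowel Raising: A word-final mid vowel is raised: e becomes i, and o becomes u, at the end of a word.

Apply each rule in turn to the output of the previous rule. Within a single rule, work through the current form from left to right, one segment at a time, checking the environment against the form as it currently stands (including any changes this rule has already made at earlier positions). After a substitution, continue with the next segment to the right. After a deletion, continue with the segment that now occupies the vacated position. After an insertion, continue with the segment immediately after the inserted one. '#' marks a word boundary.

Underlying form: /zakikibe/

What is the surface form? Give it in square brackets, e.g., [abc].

[zazizibi]

A Intervocalic Voicing: [zakikibe] → [zagigibe]
B Velar Palatalization: [zagigibe] → [zazizibe]
C Final Obstruent Devoicing: no change — [zazizibe]
D Nasal Assimilation: no change — [zazizibe]
E Final Vowel Raising: [zazizibe] → [zazizibi]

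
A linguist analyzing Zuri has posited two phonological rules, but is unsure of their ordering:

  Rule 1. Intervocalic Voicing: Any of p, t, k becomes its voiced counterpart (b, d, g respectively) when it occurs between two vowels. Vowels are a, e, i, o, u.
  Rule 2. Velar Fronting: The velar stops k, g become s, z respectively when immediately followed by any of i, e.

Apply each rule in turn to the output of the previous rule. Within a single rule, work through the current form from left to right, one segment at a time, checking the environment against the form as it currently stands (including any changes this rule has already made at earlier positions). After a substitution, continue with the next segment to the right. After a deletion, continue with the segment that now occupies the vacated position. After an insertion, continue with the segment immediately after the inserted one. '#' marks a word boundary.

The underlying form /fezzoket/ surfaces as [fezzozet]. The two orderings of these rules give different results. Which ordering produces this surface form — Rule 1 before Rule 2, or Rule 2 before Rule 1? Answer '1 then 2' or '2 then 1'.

Order 1 then 2:
  1 Intervocalic Voicing: [fezzoket] → [fezzoget]
  2 Velar Fronting: [fezzoget] → [fezzozet]
  result: [fezzozet]
Order 2 then 1:
  2 Velar Fronting: [fezzoket] → [fezzoset]
  1 Intervocalic Voicing: no change — [fezzoset]
  result: [fezzoset]

1 then 2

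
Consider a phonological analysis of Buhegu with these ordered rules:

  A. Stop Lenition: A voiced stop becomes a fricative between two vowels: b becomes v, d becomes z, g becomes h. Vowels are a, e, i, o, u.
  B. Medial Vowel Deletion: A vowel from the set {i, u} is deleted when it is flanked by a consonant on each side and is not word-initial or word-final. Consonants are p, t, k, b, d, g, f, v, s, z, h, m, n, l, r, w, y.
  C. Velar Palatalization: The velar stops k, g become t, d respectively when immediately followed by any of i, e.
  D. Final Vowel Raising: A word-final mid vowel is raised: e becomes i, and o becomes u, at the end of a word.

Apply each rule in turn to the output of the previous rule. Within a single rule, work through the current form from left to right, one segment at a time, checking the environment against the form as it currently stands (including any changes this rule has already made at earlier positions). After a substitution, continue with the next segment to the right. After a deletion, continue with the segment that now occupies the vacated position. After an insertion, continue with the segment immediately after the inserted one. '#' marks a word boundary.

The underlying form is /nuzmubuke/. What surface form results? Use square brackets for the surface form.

A Stop Lenition: [nuzmubuke] → [nuzmuvuke]
B Medial Vowel Deletion: [nuzmuvuke] → [nzmvke]
C Velar Palatalization: [nzmvke] → [nzmvte]
D Final Vowel Raising: [nzmvte] → [nzmvti]

[nzmvti]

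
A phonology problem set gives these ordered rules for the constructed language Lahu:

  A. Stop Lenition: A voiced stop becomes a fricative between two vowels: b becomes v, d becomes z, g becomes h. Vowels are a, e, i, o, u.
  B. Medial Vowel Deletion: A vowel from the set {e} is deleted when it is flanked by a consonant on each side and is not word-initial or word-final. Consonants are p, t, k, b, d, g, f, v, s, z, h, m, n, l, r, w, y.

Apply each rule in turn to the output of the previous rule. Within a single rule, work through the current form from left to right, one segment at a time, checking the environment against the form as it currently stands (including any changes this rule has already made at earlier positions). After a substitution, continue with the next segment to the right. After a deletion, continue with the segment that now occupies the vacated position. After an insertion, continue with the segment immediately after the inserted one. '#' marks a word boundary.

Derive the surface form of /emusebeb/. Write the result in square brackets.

A Stop Lenition: [emusebeb] → [emuseveb]
B Medial Vowel Deletion: [emuseveb] → [emusvb]

[emusvb]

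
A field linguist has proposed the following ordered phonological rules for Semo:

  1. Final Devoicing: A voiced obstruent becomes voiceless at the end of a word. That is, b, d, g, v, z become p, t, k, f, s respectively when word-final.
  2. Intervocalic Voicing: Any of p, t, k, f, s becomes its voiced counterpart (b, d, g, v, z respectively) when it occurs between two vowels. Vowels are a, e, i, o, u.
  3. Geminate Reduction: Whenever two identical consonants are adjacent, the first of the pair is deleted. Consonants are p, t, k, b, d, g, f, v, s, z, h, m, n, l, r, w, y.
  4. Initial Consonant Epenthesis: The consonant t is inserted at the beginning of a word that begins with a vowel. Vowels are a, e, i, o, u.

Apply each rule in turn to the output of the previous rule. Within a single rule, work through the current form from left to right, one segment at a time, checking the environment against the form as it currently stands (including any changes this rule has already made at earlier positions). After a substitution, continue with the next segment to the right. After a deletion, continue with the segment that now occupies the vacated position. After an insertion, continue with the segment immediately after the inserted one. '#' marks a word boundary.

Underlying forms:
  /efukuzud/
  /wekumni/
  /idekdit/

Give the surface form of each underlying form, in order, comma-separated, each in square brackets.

/efukuzud/:
  1 Final Devoicing: [efukuzud] → [efukuzut]
  2 Intervocalic Voicing: [efukuzut] → [evuguzut]
  3 Geminate Reduction: no change — [evuguzut]
  4 Initial Consonant Epenthesis: [evuguzut] → [tevuguzut]
/wekumni/:
  1 Final Devoicing: no change — [wekumni]
  2 Intervocalic Voicing: [wekumni] → [wegumni]
  3 Geminate Reduction: no change — [wegumni]
  4 Initial Consonant Epenthesis: no change — [wegumni]
/idekdit/:
  1 Final Devoicing: no change — [idekdit]
  2 Intervocalic Voicing: no change — [idekdit]
  3 Geminate Reduction: no change — [idekdit]
  4 Initial Consonant Epenthesis: [idekdit] → [tidekdit]

[tevuguzut], [wegumni], [tidekdit]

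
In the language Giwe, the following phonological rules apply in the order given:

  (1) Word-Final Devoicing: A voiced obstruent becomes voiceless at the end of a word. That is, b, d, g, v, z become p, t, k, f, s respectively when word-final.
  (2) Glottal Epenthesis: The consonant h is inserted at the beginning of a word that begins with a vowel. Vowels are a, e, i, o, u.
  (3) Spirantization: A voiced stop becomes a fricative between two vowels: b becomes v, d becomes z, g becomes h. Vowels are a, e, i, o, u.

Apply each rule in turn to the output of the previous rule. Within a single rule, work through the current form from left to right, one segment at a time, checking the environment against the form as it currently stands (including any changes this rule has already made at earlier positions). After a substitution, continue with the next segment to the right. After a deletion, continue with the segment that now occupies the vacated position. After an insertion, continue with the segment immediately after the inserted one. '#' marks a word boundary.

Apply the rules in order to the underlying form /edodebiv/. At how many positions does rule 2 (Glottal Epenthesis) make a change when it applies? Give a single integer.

1

(1) Word-Final Devoicing: [edodebiv] → [edodebif]
(2) Glottal Epenthesis: [edodebif] → [hedodebif]
(3) Spirantization: [hedodebif] → [hezozevif]
Rule 2 changed 1 position(s).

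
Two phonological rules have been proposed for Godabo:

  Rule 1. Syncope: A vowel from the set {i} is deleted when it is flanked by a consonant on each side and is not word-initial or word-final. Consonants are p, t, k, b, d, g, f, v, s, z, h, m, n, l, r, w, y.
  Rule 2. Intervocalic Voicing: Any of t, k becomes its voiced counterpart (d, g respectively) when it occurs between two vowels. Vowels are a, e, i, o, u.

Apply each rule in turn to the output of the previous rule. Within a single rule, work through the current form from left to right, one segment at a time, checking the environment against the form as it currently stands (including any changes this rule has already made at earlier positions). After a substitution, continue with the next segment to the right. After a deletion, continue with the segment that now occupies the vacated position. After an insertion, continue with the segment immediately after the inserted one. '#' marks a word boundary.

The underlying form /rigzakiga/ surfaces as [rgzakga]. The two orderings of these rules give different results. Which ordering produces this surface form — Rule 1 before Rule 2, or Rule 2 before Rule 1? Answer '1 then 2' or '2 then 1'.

1 then 2

Order 1 then 2:
  1 Syncope: [rigzakiga] → [rgzakga]
  2 Intervocalic Voicing: no change — [rgzakga]
  result: [rgzakga]
Order 2 then 1:
  2 Intervocalic Voicing: [rigzakiga] → [rigzagiga]
  1 Syncope: [rigzagiga] → [rgzagga]
  result: [rgzagga]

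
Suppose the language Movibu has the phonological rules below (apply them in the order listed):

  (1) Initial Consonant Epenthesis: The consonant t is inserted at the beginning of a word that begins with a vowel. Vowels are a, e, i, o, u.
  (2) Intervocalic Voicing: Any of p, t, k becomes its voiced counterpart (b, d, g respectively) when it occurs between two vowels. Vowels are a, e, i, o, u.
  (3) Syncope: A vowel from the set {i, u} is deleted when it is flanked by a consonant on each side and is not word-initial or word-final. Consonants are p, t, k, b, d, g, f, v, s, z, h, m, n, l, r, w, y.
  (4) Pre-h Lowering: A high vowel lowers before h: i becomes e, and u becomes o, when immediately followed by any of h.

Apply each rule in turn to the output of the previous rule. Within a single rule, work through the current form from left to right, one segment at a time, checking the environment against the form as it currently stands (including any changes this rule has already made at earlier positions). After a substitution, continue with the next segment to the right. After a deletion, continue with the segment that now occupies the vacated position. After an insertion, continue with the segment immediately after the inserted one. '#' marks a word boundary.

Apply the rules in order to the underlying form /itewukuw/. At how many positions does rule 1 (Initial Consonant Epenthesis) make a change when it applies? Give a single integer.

1

(1) Initial Consonant Epenthesis: [itewukuw] → [titewukuw]
(2) Intervocalic Voicing: [titewukuw] → [tidewuguw]
(3) Syncope: [tidewuguw] → [tdewgw]
(4) Pre-h Lowering: no change — [tdewgw]
Rule 1 changed 1 position(s).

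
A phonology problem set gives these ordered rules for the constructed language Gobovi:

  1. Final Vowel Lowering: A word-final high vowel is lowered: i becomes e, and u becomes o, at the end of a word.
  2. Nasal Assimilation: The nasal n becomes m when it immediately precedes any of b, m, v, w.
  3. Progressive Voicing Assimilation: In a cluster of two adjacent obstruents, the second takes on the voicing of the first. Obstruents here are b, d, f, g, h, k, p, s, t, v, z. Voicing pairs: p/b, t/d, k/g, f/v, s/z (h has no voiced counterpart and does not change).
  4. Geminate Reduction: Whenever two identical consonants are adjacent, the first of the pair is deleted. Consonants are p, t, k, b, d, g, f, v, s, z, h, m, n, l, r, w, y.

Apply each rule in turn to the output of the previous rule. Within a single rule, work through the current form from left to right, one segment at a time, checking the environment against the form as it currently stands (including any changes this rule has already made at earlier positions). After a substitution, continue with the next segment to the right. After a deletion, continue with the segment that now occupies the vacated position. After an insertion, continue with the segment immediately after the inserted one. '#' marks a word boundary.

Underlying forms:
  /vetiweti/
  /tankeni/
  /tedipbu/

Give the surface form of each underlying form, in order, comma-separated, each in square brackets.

/vetiweti/:
  1 Final Vowel Lowering: [vetiweti] → [vetiwete]
  2 Nasal Assimilation: no change — [vetiwete]
  3 Progressive Voicing Assimilation: no change — [vetiwete]
  4 Geminate Reduction: no change — [vetiwete]
/tankeni/:
  1 Final Vowel Lowering: [tankeni] → [tankene]
  2 Nasal Assimilation: no change — [tankene]
  3 Progressive Voicing Assimilation: no change — [tankene]
  4 Geminate Reduction: no change — [tankene]
/tedipbu/:
  1 Final Vowel Lowering: [tedipbu] → [tedipbo]
  2 Nasal Assimilation: no change — [tedipbo]
  3 Progressive Voicing Assimilation: [tedipbo] → [tedippo]
  4 Geminate Reduction: [tedippo] → [tedipo]

[vetiwete], [tankene], [tedipo]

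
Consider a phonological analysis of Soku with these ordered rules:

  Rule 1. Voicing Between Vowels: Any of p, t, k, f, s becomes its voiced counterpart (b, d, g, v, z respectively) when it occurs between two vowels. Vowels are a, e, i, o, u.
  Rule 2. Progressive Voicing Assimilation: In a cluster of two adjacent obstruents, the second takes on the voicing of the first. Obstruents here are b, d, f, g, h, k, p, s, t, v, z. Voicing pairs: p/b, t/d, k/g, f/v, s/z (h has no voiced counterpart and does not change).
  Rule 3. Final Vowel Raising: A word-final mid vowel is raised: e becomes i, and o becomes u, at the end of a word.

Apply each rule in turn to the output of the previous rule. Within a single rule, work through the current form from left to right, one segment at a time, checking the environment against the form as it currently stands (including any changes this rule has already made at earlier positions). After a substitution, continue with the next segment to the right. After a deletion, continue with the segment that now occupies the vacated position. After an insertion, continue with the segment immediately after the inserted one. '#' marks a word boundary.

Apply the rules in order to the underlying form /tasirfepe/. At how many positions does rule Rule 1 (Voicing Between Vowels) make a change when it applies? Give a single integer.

2

Rule 1 Voicing Between Vowels: [tasirfepe] → [tazirfebe]
Rule 2 Progressive Voicing Assimilation: no change — [tazirfebe]
Rule 3 Final Vowel Raising: [tazirfebe] → [tazirfebi]
Rule Rule 1 changed 2 position(s).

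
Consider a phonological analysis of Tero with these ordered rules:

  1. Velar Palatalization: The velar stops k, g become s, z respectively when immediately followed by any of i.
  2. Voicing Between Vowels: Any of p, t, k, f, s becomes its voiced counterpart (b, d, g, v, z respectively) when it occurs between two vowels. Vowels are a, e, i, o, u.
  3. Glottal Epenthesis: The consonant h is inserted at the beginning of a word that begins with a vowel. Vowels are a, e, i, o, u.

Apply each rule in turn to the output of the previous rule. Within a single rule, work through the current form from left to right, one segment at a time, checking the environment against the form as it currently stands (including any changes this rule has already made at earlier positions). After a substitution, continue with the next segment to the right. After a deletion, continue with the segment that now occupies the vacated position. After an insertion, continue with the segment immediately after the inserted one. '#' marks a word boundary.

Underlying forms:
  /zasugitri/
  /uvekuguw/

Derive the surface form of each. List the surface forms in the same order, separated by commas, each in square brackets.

[zazuzitri], [huveguguw]

/zasugitri/:
  1 Velar Palatalization: [zasugitri] → [zasuzitri]
  2 Voicing Between Vowels: [zasuzitri] → [zazuzitri]
  3 Glottal Epenthesis: no change — [zazuzitri]
/uvekuguw/:
  1 Velar Palatalization: no change — [uvekuguw]
  2 Voicing Between Vowels: [uvekuguw] → [uveguguw]
  3 Glottal Epenthesis: [uveguguw] → [huveguguw]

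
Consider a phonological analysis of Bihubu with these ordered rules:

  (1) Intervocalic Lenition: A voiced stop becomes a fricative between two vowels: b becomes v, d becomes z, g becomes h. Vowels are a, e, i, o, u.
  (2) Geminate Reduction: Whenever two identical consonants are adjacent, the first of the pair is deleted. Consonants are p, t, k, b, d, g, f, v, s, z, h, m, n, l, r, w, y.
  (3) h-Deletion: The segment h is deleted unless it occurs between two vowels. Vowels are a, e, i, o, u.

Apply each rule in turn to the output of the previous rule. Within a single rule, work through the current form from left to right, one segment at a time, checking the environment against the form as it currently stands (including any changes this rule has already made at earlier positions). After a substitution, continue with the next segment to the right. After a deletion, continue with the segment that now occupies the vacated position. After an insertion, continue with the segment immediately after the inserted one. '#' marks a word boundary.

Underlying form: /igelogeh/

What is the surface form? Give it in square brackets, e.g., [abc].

[ihelohe]

(1) Intervocalic Lenition: [igelogeh] → [iheloheh]
(2) Geminate Reduction: no change — [iheloheh]
(3) h-Deletion: [iheloheh] → [ihelohe]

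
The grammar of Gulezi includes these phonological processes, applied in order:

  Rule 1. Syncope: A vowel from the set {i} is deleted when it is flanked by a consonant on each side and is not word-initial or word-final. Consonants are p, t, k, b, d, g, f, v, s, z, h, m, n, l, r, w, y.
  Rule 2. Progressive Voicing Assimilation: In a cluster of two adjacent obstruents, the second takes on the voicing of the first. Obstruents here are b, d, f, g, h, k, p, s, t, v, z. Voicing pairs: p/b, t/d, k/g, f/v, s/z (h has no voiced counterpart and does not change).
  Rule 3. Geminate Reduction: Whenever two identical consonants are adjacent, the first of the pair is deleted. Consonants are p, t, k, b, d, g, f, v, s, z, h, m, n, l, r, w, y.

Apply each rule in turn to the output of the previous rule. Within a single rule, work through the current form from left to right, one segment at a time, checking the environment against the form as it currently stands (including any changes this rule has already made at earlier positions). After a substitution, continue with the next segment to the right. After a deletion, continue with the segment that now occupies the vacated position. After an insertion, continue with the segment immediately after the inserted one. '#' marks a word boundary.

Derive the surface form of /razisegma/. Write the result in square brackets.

[razegma]

Rule 1 Syncope: [razisegma] → [razsegma]
Rule 2 Progressive Voicing Assimilation: [razsegma] → [razzegma]
Rule 3 Geminate Reduction: [razzegma] → [razegma]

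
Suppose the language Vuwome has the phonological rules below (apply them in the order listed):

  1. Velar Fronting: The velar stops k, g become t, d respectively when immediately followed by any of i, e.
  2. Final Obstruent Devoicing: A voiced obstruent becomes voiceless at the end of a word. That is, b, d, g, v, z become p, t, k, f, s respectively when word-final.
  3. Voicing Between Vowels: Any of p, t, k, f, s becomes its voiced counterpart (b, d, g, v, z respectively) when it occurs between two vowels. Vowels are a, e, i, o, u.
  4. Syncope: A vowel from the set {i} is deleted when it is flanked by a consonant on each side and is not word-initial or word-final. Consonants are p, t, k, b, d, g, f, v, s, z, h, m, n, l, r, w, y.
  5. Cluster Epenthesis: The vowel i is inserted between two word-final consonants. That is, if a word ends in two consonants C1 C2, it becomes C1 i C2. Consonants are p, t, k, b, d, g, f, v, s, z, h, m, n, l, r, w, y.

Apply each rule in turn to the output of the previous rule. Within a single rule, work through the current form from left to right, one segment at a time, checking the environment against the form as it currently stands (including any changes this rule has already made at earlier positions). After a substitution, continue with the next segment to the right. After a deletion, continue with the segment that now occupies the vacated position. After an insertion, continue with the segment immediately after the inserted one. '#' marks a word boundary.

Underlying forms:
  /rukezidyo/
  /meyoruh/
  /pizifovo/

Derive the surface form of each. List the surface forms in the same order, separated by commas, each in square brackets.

[rudezdyo], [meyoruh], [pzvovo]

/rukezidyo/:
  1 Velar Fronting: [rukezidyo] → [rutezidyo]
  2 Final Obstruent Devoicing: no change — [rutezidyo]
  3 Voicing Between Vowels: [rutezidyo] → [rudezidyo]
  4 Syncope: [rudezidyo] → [rudezdyo]
  5 Cluster Epenthesis: no change — [rudezdyo]
/meyoruh/:
  1 Velar Fronting: no change — [meyoruh]
  2 Final Obstruent Devoicing: no change — [meyoruh]
  3 Voicing Between Vowels: no change — [meyoruh]
  4 Syncope: no change — [meyoruh]
  5 Cluster Epenthesis: no change — [meyoruh]
/pizifovo/:
  1 Velar Fronting: no change — [pizifovo]
  2 Final Obstruent Devoicing: no change — [pizifovo]
  3 Voicing Between Vowels: [pizifovo] → [pizivovo]
  4 Syncope: [pizivovo] → [pzvovo]
  5 Cluster Epenthesis: no change — [pzvovo]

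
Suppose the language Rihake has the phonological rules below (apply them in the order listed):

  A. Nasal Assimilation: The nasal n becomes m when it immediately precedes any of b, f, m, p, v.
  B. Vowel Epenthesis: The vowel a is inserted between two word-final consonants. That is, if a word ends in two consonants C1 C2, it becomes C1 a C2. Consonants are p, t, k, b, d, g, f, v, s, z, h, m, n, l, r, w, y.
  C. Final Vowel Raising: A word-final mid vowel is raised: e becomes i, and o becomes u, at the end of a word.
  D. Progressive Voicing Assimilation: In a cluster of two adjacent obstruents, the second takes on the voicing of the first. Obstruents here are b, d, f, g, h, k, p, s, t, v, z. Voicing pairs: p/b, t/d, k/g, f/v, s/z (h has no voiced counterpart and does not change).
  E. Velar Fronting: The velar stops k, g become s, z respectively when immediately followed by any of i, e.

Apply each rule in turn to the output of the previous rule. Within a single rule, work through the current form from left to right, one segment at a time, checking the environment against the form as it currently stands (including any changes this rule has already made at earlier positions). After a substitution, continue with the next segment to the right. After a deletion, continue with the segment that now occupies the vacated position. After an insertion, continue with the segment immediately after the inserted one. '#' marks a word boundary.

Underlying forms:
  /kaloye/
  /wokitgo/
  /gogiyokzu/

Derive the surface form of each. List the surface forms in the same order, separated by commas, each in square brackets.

[kaloyi], [wositku], [goziyoksu]

/kaloye/:
  A Nasal Assimilation: no change — [kaloye]
  B Vowel Epenthesis: no change — [kaloye]
  C Final Vowel Raising: [kaloye] → [kaloyi]
  D Progressive Voicing Assimilation: no change — [kaloyi]
  E Velar Fronting: no change — [kaloyi]
/wokitgo/:
  A Nasal Assimilation: no change — [wokitgo]
  B Vowel Epenthesis: no change — [wokitgo]
  C Final Vowel Raising: [wokitgo] → [wokitgu]
  D Progressive Voicing Assimilation: [wokitgu] → [wokitku]
  E Velar Fronting: [wokitku] → [wositku]
/gogiyokzu/:
  A Nasal Assimilation: no change — [gogiyokzu]
  B Vowel Epenthesis: no change — [gogiyokzu]
  C Final Vowel Raising: no change — [gogiyokzu]
  D Progressive Voicing Assimilation: [gogiyokzu] → [gogiyoksu]
  E Velar Fronting: [gogiyoksu] → [goziyoksu]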